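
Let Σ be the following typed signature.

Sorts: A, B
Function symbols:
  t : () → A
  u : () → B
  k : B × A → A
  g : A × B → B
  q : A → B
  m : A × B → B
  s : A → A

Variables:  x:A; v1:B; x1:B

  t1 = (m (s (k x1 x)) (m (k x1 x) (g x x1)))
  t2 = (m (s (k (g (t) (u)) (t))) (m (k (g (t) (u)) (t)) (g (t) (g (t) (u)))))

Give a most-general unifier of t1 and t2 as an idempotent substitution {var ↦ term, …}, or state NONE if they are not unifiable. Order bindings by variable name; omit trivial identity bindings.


{x ↦ (t), x1 ↦ (g (t) (u))}


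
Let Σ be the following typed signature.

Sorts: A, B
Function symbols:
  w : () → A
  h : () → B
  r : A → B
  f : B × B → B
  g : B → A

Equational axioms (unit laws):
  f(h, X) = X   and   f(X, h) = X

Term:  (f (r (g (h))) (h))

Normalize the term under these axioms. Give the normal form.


normal form = (r (g (h)))

1. (f (r (g (h))) (h))  →  (r (g (h)))


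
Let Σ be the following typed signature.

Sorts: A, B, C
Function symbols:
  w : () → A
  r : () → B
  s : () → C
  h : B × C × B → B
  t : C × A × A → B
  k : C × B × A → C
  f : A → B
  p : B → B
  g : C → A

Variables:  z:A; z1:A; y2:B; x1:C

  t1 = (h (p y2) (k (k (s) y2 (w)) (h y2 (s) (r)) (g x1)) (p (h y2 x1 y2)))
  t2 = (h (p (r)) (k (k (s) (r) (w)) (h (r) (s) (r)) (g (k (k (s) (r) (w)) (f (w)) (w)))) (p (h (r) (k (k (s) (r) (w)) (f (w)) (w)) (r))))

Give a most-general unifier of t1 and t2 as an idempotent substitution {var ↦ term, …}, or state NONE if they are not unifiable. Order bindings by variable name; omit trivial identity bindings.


{x1 ↦ (k (k (s) (r) (w)) (f (w)) (w)), y2 ↦ (r)}


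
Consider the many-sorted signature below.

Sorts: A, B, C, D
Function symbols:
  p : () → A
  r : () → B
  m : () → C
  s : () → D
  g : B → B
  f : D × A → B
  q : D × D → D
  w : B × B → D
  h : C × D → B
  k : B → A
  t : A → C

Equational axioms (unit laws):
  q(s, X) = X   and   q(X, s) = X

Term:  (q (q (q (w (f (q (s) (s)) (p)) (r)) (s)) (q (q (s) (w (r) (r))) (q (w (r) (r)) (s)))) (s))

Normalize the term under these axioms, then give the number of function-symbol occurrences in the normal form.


1. (q (q (q (w (f (q (s) (s)) (p)) (r)) (s)) (q (q (s) (w (r) (r))) (q (w (r) (r)) (s)))) (s))  →  (q (q (w (f (q (s) (s)) (p)) (r)) (s)) (q (q (s) (w (r) (r))) (q (w (r) (r)) (s))))
2. (q (q (w (f (q (s) (s)) (p)) (r)) (s)) (q (q (s) (w (r) (r))) (q (w (r) (r)) (s))))  →  (q (w (f (q (s) (s)) (p)) (r)) (q (q (s) (w (r) (r))) (q (w (r) (r)) (s))))
3. (q (w (f (q (s) (s)) (p)) (r)) (q (q (s) (w (r) (r))) (q (w (r) (r)) (s))))  →  (q (w (f (s) (p)) (r)) (q (q (s) (w (r) (r))) (q (w (r) (r)) (s))))
4. (q (w (f (s) (p)) (r)) (q (q (s) (w (r) (r))) (q (w (r) (r)) (s))))  →  (q (w (f (s) (p)) (r)) (q (w (r) (r)) (q (w (r) (r)) (s))))
5. (q (w (f (s) (p)) (r)) (q (w (r) (r)) (q (w (r) (r)) (s))))  →  (q (w (f (s) (p)) (r)) (q (w (r) (r)) (w (r) (r))))
normal form: (q (w (f (s) (p)) (r)) (q (w (r) (r)) (w (r) (r))))

size = 13


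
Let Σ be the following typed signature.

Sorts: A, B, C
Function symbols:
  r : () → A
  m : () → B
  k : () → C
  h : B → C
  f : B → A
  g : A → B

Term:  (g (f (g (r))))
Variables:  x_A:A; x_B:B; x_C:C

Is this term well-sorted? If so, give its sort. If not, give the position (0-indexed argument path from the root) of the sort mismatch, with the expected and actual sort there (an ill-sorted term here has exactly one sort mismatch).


      (r) : A
    (g (r)) : B
  (f (g (r))) : A
(g (f (g (r)))) : B

well-sorted; sort = B


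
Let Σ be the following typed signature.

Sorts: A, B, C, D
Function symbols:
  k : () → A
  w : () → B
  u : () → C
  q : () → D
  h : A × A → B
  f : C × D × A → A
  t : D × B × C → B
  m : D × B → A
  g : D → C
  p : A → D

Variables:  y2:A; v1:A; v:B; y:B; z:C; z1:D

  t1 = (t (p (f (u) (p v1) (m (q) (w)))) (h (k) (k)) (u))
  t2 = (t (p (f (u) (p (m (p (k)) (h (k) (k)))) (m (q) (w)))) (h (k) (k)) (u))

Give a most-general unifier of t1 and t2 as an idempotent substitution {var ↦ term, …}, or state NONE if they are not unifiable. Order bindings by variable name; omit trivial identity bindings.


{v1 ↦ (m (p (k)) (h (k) (k)))}


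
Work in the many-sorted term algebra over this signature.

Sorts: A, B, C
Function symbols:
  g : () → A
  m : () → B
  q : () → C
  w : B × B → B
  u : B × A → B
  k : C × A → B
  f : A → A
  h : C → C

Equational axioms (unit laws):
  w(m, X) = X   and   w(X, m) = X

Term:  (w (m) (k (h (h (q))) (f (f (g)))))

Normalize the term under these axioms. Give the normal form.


normal form = (k (h (h (q))) (f (f (g))))

1. (w (m) (k (h (h (q))) (f (f (g)))))  →  (k (h (h (q))) (f (f (g))))


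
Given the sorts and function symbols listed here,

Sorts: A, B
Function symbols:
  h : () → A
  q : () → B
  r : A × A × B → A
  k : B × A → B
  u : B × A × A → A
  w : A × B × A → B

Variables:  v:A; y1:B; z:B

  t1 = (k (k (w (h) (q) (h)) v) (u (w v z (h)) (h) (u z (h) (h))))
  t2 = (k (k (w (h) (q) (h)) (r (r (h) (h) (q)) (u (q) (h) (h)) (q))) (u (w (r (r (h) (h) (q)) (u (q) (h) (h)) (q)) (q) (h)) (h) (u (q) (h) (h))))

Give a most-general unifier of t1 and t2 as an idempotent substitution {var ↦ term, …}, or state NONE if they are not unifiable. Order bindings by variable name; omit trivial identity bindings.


{v ↦ (r (r (h) (h) (q)) (u (q) (h) (h)) (q)), z ↦ (q)}


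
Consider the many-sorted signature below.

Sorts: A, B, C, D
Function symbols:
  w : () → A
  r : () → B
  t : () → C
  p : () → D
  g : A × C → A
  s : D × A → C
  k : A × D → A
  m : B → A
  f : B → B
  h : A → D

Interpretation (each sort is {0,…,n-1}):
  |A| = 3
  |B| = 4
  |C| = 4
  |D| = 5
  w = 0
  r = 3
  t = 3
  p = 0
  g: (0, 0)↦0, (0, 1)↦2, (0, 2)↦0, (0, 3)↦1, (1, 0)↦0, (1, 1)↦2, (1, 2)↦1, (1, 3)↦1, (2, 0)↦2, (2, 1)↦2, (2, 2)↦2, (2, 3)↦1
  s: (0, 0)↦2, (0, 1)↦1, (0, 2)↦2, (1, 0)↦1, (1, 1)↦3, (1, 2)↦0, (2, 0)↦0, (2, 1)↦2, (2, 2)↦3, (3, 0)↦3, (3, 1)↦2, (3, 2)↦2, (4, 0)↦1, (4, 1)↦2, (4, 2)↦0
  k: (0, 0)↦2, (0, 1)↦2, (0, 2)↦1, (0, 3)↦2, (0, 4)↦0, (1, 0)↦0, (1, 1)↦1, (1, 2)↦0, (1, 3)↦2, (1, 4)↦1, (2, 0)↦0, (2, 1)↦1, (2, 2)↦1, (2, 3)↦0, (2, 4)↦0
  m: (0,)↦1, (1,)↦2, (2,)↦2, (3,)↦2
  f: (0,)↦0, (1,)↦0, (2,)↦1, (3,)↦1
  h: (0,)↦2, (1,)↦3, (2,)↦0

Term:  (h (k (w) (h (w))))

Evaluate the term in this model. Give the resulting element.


value = 3

  w = 0
  w = 0
  (h (w)) = h(0,) = 2
  (k (w) (h (w))) = k(0, 2) = 1
  (h (k (w) (h (w)))) = h(1,) = 3


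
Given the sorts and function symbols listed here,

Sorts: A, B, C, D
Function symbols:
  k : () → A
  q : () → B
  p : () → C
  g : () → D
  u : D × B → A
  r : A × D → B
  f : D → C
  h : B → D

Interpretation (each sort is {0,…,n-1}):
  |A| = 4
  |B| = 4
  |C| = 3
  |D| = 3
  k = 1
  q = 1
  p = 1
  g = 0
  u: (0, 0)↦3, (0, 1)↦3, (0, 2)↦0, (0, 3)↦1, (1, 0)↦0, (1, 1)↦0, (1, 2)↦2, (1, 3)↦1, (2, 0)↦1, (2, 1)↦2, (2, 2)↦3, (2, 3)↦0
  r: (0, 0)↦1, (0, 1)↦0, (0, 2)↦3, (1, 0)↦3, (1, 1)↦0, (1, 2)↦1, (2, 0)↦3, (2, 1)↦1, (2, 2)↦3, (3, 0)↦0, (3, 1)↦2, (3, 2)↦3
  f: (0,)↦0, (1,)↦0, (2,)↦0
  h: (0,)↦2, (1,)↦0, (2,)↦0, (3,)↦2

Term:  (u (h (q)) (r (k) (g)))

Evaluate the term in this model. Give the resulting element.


  q = 1
  (h (q)) = h(1,) = 0
  k = 1
  g = 0
  (r (k) (g)) = r(1, 0) = 3
  (u (h (q)) (r (k) (g))) = u(0, 3) = 1

value = 1


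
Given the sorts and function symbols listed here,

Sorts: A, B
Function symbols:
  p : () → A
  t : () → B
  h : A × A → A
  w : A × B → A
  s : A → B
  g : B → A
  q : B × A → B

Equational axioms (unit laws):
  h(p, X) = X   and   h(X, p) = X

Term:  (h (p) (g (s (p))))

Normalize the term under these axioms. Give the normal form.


1. (h (p) (g (s (p))))  →  (g (s (p)))

normal form = (g (s (p)))


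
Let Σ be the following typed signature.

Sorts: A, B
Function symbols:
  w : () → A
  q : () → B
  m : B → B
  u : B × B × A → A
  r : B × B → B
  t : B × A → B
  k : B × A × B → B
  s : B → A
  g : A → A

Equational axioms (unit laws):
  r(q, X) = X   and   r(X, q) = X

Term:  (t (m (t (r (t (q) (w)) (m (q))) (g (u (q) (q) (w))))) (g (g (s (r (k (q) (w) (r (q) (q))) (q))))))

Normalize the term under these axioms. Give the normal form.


1. (t (m (t (r (t (q) (w)) (m (q))) (g (u (q) (q) (w))))) (g (g (s (r (k (q) (w) (r (q) (q))) (q))))))  →  (t (m (t (r (t (q) (w)) (m (q))) (g (u (q) (q) (w))))) (g (g (s (k (q) (w) (r (q) (q)))))))
2. (t (m (t (r (t (q) (w)) (m (q))) (g (u (q) (q) (w))))) (g (g (s (k (q) (w) (r (q) (q)))))))  →  (t (m (t (r (t (q) (w)) (m (q))) (g (u (q) (q) (w))))) (g (g (s (k (q) (w) (q))))))

normal form = (t (m (t (r (t (q) (w)) (m (q))) (g (u (q) (q) (w))))) (g (g (s (k (q) (w) (q))))))


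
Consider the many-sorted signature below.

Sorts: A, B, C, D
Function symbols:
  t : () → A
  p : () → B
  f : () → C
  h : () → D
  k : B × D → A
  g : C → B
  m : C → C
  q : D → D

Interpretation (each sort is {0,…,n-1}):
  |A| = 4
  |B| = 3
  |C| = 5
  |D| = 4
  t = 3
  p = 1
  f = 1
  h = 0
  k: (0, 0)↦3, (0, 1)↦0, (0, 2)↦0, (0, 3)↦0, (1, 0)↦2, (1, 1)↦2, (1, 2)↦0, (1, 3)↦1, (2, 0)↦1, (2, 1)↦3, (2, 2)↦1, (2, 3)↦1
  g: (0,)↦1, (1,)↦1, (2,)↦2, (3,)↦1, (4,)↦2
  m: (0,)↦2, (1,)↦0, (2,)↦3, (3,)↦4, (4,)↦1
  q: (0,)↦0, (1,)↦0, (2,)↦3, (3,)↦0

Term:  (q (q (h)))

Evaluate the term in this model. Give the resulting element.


value = 0

  h = 0
  (q (h)) = q(0,) = 0
  (q (q (h))) = q(0,) = 0


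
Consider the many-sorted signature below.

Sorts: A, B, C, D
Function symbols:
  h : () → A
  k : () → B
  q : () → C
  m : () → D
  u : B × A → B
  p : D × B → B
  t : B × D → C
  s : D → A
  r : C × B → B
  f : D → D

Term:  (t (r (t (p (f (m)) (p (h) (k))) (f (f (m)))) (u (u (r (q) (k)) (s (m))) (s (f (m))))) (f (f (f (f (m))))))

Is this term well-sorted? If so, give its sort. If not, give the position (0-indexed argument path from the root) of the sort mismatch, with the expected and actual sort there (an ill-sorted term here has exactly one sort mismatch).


ill-sorted at position [0, 0, 0, 1, 0]: expected D, got A

          (m) : D
        (f (m)) : D
          (h) : A
          (k) : B
        (p (h) (k)) : ✗ arg 0 at [0, 0, 0, 1, 0] has sort A, expected D
          (m) : D
        (f (m)) : D
      (f (f (m))) : D
          (q) : C
          (k) : B
        (r (q) (k)) : B
          (m) : D
        (s (m)) : A
      (u (r (q) (k)) (s (m))) : B
          (m) : D
        (f (m)) : D
      (s (f (m))) : A
    (u (u (r (q) (k)) (s (m))) (s (f (m)))) : B
          (m) : D
        (f (m)) : D
      (f (f (m))) : D
    (f (f (f (m)))) : D
  (f (f (f (f (m))))) : D


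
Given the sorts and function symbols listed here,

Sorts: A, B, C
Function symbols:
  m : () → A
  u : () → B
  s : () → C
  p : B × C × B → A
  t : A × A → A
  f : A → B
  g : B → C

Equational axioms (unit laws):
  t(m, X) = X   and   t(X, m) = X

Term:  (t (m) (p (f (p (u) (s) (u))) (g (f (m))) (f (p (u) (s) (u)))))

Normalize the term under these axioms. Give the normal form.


normal form = (p (f (p (u) (s) (u))) (g (f (m))) (f (p (u) (s) (u))))

1. (t (m) (p (f (p (u) (s) (u))) (g (f (m))) (f (p (u) (s) (u)))))  →  (p (f (p (u) (s) (u))) (g (f (m))) (f (p (u) (s) (u))))


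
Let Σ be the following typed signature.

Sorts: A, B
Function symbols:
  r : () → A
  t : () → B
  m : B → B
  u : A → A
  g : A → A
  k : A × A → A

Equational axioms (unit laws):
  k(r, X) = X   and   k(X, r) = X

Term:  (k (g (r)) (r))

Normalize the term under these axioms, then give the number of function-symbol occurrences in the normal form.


1. (k (g (r)) (r))  →  (g (r))
normal form: (g (r))

size = 2


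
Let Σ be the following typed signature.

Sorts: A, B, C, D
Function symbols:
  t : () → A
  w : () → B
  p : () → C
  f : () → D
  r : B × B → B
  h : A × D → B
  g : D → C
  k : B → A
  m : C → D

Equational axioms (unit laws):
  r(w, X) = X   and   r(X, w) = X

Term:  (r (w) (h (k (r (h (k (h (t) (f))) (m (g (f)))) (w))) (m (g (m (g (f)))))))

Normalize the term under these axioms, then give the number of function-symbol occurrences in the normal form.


size = 15

1. (r (w) (h (k (r (h (k (h (t) (f))) (m (g (f)))) (w))) (m (g (m (g (f)))))))  →  (h (k (r (h (k (h (t) (f))) (m (g (f)))) (w))) (m (g (m (g (f))))))
2. (h (k (r (h (k (h (t) (f))) (m (g (f)))) (w))) (m (g (m (g (f))))))  →  (h (k (h (k (h (t) (f))) (m (g (f))))) (m (g (m (g (f))))))
normal form: (h (k (h (k (h (t) (f))) (m (g (f))))) (m (g (m (g (f))))))


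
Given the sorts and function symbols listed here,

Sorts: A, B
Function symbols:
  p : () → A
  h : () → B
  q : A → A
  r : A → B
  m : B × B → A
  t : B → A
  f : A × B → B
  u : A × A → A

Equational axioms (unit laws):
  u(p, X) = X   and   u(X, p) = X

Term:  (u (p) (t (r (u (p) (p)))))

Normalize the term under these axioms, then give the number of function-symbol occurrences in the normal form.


size = 3

1. (u (p) (t (r (u (p) (p)))))  →  (t (r (u (p) (p))))
2. (t (r (u (p) (p))))  →  (t (r (p)))
normal form: (t (r (p)))


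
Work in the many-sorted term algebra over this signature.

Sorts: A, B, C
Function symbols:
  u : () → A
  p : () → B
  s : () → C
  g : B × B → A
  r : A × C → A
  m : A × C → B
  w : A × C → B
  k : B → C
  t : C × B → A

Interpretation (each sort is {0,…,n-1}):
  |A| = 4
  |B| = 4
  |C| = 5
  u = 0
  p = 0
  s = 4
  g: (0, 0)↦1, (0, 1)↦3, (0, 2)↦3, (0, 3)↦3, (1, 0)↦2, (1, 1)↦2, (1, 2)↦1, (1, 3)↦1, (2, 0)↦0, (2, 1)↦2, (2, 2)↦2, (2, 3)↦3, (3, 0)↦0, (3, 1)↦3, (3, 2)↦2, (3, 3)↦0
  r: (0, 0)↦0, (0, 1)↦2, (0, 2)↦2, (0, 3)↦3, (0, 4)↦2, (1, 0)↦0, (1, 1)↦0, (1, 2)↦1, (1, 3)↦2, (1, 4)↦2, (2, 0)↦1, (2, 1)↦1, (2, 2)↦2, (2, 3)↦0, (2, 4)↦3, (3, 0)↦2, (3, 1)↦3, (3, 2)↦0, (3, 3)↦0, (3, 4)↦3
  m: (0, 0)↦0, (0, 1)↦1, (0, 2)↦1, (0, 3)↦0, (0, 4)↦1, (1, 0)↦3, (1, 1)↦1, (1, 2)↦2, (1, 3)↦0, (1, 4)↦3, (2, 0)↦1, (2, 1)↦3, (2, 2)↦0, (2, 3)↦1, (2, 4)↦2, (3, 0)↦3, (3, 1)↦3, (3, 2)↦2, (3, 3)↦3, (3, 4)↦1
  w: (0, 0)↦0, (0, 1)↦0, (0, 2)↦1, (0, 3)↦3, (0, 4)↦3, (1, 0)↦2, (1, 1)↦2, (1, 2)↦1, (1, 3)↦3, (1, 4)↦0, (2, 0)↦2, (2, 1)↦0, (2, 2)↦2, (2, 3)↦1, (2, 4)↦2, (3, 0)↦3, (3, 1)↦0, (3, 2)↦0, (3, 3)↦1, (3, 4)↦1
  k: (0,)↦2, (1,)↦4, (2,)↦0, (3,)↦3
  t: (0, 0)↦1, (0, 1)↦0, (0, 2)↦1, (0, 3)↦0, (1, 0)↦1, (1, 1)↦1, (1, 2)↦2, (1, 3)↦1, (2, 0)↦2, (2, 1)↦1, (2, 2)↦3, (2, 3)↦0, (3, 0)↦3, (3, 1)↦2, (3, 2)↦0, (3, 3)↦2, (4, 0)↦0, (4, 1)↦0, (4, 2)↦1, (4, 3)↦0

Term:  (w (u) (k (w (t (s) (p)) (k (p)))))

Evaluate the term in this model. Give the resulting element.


value = 3

  u = 0
  s = 4
  p = 0
  (t (s) (p)) = t(4, 0) = 0
  p = 0
  (k (p)) = k(0,) = 2
  (w (t (s) (p)) (k (p))) = w(0, 2) = 1
  (k (w (t (s) (p)) (k (p)))) = k(1,) = 4
  (w (u) (k (w (t (s) (p)) (k (p))))) = w(0, 4) = 3


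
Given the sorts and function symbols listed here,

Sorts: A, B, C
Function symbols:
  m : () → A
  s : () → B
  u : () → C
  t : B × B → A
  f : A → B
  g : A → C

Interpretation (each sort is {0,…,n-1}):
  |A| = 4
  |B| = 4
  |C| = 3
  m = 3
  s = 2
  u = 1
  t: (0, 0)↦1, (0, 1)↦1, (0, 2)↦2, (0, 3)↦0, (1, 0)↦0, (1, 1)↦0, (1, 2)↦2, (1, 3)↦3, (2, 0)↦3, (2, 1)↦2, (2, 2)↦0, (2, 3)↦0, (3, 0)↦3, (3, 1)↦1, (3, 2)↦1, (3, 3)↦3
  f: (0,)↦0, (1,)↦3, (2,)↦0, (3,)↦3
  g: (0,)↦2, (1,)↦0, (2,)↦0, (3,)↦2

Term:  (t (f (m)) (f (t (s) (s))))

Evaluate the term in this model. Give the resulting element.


value = 3

  m = 3
  (f (m)) = f(3,) = 3
  s = 2
  s = 2
  (t (s) (s)) = t(2, 2) = 0
  (f (t (s) (s))) = f(0,) = 0
  (t (f (m)) (f (t (s) (s)))) = t(3, 0) = 3


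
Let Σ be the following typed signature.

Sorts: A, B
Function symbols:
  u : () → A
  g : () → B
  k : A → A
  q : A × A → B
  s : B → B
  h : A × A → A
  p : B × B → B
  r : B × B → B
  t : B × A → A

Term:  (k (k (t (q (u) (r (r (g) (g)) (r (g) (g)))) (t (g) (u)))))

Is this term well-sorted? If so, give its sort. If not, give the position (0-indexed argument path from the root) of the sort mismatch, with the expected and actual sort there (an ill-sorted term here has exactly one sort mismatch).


        (u) : A
            (g) : B
            (g) : B
          (r (g) (g)) : B
            (g) : B
            (g) : B
          (r (g) (g)) : B
        (r (r (g) (g)) (r (g) (g))) : B
      (q (u) (r (r (g) (g)) (r (g) (g)))) : ✗ arg 1 at [0, 0, 0, 1] has sort B, expected A
        (g) : B
        (u) : A
      (t (g) (u)) : A

ill-sorted at position [0, 0, 0, 1]: expected A, got B


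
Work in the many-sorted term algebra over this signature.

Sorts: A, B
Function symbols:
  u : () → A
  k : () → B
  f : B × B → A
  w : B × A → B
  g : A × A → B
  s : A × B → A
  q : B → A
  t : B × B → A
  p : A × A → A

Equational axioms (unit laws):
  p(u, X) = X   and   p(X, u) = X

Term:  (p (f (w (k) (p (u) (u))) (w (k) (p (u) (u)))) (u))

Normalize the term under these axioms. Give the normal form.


1. (p (f (w (k) (p (u) (u))) (w (k) (p (u) (u)))) (u))  →  (f (w (k) (p (u) (u))) (w (k) (p (u) (u))))
2. (f (w (k) (p (u) (u))) (w (k) (p (u) (u))))  →  (f (w (k) (u)) (w (k) (p (u) (u))))
3. (f (w (k) (u)) (w (k) (p (u) (u))))  →  (f (w (k) (u)) (w (k) (u)))

normal form = (f (w (k) (u)) (w (k) (u)))


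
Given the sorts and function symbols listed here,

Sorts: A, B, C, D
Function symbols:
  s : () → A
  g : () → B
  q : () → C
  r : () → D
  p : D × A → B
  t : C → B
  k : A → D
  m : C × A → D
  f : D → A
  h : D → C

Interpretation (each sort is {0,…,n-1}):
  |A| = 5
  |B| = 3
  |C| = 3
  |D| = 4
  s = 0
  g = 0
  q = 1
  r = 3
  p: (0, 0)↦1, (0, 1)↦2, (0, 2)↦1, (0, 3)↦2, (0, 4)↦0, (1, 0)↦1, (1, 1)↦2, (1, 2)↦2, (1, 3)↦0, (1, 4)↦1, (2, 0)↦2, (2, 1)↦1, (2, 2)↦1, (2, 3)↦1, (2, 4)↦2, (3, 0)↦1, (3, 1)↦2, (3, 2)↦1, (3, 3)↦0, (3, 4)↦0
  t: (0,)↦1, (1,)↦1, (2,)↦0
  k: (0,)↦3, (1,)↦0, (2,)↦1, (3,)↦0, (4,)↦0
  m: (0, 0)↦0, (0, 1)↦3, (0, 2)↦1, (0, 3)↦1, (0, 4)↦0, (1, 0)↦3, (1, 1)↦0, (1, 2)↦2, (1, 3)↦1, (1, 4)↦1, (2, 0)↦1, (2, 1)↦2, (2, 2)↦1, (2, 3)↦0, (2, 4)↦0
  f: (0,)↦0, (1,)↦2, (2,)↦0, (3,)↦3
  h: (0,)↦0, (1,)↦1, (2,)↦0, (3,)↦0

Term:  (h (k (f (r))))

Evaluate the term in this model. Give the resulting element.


value = 0

  r = 3
  (f (r)) = f(3,) = 3
  (k (f (r))) = k(3,) = 0
  (h (k (f (r)))) = h(0,) = 0


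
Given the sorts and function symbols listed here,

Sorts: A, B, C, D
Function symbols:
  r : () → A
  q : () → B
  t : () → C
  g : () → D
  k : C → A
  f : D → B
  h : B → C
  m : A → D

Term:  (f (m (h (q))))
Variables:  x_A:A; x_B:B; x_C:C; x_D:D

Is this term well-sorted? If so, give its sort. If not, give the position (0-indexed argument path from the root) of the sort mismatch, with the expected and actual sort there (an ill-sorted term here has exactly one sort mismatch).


ill-sorted at position [0, 0]: expected A, got C

      (q) : B
    (h (q)) : C
  (m (h (q))) : ✗ arg 0 at [0, 0] has sort C, expected A


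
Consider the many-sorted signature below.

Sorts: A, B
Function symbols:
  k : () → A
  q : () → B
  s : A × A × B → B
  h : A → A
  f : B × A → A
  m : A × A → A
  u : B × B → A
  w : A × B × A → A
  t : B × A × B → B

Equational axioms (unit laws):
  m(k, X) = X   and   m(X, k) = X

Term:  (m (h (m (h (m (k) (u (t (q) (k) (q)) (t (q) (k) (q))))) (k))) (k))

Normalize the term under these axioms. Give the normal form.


1. (m (h (m (h (m (k) (u (t (q) (k) (q)) (t (q) (k) (q))))) (k))) (k))  →  (h (m (h (m (k) (u (t (q) (k) (q)) (t (q) (k) (q))))) (k)))
2. (h (m (h (m (k) (u (t (q) (k) (q)) (t (q) (k) (q))))) (k)))  →  (h (h (m (k) (u (t (q) (k) (q)) (t (q) (k) (q))))))
3. (h (h (m (k) (u (t (q) (k) (q)) (t (q) (k) (q))))))  →  (h (h (u (t (q) (k) (q)) (t (q) (k) (q)))))

normal form = (h (h (u (t (q) (k) (q)) (t (q) (k) (q)))))


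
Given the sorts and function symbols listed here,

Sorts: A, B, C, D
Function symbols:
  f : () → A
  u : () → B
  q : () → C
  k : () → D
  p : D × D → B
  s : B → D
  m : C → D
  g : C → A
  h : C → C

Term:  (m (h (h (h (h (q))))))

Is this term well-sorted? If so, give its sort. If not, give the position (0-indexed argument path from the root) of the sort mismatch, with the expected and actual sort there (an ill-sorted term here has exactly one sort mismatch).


well-sorted; sort = D

          (q) : C
        (h (q)) : C
      (h (h (q))) : C
    (h (h (h (q)))) : C
  (h (h (h (h (q))))) : C
(m (h (h (h (h (q)))))) : D


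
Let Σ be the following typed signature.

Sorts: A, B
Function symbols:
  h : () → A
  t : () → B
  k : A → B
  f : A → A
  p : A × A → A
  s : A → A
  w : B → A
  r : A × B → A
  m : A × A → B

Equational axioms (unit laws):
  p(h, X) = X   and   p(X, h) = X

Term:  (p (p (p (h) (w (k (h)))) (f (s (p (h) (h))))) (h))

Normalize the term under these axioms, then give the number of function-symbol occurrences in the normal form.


1. (p (p (p (h) (w (k (h)))) (f (s (p (h) (h))))) (h))  →  (p (p (h) (w (k (h)))) (f (s (p (h) (h)))))
2. (p (p (h) (w (k (h)))) (f (s (p (h) (h)))))  →  (p (w (k (h))) (f (s (p (h) (h)))))
3. (p (w (k (h))) (f (s (p (h) (h)))))  →  (p (w (k (h))) (f (s (h))))
normal form: (p (w (k (h))) (f (s (h))))

size = 7


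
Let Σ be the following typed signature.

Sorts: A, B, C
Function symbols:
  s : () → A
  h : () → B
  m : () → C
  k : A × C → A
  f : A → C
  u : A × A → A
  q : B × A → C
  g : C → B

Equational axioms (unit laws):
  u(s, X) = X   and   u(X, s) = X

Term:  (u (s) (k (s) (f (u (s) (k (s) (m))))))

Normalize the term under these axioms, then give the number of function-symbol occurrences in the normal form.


1. (u (s) (k (s) (f (u (s) (k (s) (m))))))  →  (k (s) (f (u (s) (k (s) (m)))))
2. (k (s) (f (u (s) (k (s) (m)))))  →  (k (s) (f (k (s) (m))))
normal form: (k (s) (f (k (s) (m))))

size = 6


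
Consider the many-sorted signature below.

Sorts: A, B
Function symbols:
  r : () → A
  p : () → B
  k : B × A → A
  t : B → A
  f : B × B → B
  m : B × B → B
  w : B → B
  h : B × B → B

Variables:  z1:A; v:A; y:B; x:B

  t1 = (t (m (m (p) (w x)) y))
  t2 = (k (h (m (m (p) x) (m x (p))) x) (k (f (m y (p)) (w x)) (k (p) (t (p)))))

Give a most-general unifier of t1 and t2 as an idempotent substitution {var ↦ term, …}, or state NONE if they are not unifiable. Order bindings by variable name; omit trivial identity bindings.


NONE (not unifiable)

head clash or occurs-check failure — not unifiable


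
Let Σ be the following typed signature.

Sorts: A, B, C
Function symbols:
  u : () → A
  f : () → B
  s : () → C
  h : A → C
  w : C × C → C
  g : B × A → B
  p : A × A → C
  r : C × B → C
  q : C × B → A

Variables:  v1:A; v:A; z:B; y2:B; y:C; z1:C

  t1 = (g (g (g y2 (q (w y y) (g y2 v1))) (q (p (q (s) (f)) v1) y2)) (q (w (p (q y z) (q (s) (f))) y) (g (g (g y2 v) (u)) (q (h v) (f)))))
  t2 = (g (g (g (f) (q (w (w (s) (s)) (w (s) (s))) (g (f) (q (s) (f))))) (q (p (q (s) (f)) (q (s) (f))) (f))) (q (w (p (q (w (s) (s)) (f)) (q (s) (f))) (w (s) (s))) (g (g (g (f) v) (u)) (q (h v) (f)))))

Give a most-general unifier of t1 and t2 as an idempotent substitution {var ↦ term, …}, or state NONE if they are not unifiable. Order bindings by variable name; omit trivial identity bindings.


{v1 ↦ (q (s) (f)), y ↦ (w (s) (s)), y2 ↦ (f), z ↦ (f)}


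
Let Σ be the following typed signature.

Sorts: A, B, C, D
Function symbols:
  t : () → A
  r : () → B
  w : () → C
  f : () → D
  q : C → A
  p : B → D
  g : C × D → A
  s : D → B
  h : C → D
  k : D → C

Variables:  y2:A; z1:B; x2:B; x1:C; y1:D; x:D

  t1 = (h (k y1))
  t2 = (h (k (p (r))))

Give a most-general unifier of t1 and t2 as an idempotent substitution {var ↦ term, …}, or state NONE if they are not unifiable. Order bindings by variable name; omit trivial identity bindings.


{y1 ↦ (p (r))}


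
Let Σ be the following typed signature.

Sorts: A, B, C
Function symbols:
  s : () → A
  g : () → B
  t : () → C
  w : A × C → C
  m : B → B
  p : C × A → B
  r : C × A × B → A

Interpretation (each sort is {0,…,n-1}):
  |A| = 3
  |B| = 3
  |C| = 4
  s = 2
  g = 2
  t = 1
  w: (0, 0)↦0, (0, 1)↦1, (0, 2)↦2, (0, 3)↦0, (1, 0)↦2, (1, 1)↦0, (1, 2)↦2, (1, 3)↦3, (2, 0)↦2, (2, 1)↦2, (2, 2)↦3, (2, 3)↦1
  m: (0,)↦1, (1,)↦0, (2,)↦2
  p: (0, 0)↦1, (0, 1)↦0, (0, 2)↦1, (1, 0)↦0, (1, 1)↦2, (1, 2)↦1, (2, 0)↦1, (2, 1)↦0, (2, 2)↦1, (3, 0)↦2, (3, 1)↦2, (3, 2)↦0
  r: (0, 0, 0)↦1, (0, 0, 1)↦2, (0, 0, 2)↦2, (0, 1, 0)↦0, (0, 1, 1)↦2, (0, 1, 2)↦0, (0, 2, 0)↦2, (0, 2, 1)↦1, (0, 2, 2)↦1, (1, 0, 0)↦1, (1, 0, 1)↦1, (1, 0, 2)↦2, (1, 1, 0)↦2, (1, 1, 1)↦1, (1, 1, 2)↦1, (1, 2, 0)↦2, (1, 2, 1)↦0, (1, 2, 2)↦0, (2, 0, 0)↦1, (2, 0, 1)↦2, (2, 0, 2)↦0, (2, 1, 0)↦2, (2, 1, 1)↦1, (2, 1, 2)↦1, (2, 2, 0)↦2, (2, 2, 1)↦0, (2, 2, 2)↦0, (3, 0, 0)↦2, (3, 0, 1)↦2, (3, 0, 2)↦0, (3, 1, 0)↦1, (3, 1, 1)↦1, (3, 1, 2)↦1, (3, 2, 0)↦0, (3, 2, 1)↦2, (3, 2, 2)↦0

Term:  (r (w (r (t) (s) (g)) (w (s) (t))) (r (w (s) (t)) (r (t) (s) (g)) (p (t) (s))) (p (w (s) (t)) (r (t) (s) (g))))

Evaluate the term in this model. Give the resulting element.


  t = 1
  s = 2
  g = 2
  (r (t) (s) (g)) = r(1, 2, 2) = 0
  s = 2
  t = 1
  (w (s) (t)) = w(2, 1) = 2
  (w (r (t) (s) (g)) (w (s) (t))) = w(0, 2) = 2
  s = 2
  t = 1
  (w (s) (t)) = w(2, 1) = 2
  t = 1
  s = 2
  g = 2
  (r (t) (s) (g)) = r(1, 2, 2) = 0
  t = 1
  s = 2
  (p (t) (s)) = p(1, 2) = 1
  (r (w (s) (t)) (r (t) (s) (g)) (p (t) (s))) = r(2, 0, 1) = 2
  s = 2
  t = 1
  (w (s) (t)) = w(2, 1) = 2
  t = 1
  s = 2
  g = 2
  (r (t) (s) (g)) = r(1, 2, 2) = 0
  (p (w (s) (t)) (r (t) (s) (g))) = p(2, 0) = 1
  (r (w (r (t) (s) (g)) (w (s) (t))) (r (w (s) (t)) (r (t) (s) (g)) (p (t) (s))) (p (w (s) (t)) (r (t) (s) (g)))) = r(2, 2, 1) = 0

value = 0


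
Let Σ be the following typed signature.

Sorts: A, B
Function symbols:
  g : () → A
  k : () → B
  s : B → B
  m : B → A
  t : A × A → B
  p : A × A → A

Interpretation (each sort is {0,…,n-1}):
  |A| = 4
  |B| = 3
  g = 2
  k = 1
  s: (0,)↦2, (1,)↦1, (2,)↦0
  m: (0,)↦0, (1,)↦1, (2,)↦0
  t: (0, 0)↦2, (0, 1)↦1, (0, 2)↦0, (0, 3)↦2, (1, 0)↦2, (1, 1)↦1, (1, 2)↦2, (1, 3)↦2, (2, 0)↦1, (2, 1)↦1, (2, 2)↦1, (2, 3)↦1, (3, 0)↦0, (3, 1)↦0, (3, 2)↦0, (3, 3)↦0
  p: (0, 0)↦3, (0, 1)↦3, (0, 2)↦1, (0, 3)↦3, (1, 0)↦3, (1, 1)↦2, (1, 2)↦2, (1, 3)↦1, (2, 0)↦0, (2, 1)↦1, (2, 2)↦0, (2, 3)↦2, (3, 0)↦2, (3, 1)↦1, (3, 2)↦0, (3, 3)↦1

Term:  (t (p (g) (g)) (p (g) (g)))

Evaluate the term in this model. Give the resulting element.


value = 2

  g = 2
  g = 2
  (p (g) (g)) = p(2, 2) = 0
  g = 2
  g = 2
  (p (g) (g)) = p(2, 2) = 0
  (t (p (g) (g)) (p (g) (g))) = t(0, 0) = 2


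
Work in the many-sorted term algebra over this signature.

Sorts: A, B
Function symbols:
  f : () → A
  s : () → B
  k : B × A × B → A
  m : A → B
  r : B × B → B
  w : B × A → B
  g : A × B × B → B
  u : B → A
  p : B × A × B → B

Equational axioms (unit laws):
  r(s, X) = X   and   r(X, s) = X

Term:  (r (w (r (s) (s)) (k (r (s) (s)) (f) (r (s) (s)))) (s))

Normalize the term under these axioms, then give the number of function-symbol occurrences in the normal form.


1. (r (w (r (s) (s)) (k (r (s) (s)) (f) (r (s) (s)))) (s))  →  (w (r (s) (s)) (k (r (s) (s)) (f) (r (s) (s))))
2. (w (r (s) (s)) (k (r (s) (s)) (f) (r (s) (s))))  →  (w (s) (k (r (s) (s)) (f) (r (s) (s))))
3. (w (s) (k (r (s) (s)) (f) (r (s) (s))))  →  (w (s) (k (s) (f) (r (s) (s))))
4. (w (s) (k (s) (f) (r (s) (s))))  →  (w (s) (k (s) (f) (s)))
normal form: (w (s) (k (s) (f) (s)))

size = 6


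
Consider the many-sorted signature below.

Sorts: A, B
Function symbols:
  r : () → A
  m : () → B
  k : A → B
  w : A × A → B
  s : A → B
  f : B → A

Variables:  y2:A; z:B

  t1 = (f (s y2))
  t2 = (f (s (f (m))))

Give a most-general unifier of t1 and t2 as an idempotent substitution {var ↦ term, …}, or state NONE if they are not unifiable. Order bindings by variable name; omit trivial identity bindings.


{y2 ↦ (f (m))}


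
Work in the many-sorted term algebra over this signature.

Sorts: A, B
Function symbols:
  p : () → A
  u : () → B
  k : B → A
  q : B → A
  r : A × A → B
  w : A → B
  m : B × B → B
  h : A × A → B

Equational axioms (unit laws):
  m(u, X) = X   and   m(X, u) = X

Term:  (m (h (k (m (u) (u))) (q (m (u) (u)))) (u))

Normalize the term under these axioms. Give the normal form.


normal form = (h (k (u)) (q (u)))

1. (m (h (k (m (u) (u))) (q (m (u) (u)))) (u))  →  (h (k (m (u) (u))) (q (m (u) (u))))
2. (h (k (m (u) (u))) (q (m (u) (u))))  →  (h (k (u)) (q (m (u) (u))))
3. (h (k (u)) (q (m (u) (u))))  →  (h (k (u)) (q (u)))


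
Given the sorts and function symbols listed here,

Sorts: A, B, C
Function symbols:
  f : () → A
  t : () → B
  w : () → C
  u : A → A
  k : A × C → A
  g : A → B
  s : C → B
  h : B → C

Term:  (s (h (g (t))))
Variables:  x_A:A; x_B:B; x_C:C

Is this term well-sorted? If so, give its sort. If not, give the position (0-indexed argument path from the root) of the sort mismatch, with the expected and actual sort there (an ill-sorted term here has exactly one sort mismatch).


      (t) : B
    (g (t)) : ✗ arg 0 at [0, 0, 0] has sort B, expected A

ill-sorted at position [0, 0, 0]: expected A, got B


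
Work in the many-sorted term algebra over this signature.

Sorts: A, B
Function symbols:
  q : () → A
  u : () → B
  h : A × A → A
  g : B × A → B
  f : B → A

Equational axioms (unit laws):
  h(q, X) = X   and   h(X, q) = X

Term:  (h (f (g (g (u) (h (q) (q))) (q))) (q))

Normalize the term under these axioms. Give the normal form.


normal form = (f (g (g (u) (q)) (q)))

1. (h (f (g (g (u) (h (q) (q))) (q))) (q))  →  (f (g (g (u) (h (q) (q))) (q)))
2. (f (g (g (u) (h (q) (q))) (q)))  →  (f (g (g (u) (q)) (q)))


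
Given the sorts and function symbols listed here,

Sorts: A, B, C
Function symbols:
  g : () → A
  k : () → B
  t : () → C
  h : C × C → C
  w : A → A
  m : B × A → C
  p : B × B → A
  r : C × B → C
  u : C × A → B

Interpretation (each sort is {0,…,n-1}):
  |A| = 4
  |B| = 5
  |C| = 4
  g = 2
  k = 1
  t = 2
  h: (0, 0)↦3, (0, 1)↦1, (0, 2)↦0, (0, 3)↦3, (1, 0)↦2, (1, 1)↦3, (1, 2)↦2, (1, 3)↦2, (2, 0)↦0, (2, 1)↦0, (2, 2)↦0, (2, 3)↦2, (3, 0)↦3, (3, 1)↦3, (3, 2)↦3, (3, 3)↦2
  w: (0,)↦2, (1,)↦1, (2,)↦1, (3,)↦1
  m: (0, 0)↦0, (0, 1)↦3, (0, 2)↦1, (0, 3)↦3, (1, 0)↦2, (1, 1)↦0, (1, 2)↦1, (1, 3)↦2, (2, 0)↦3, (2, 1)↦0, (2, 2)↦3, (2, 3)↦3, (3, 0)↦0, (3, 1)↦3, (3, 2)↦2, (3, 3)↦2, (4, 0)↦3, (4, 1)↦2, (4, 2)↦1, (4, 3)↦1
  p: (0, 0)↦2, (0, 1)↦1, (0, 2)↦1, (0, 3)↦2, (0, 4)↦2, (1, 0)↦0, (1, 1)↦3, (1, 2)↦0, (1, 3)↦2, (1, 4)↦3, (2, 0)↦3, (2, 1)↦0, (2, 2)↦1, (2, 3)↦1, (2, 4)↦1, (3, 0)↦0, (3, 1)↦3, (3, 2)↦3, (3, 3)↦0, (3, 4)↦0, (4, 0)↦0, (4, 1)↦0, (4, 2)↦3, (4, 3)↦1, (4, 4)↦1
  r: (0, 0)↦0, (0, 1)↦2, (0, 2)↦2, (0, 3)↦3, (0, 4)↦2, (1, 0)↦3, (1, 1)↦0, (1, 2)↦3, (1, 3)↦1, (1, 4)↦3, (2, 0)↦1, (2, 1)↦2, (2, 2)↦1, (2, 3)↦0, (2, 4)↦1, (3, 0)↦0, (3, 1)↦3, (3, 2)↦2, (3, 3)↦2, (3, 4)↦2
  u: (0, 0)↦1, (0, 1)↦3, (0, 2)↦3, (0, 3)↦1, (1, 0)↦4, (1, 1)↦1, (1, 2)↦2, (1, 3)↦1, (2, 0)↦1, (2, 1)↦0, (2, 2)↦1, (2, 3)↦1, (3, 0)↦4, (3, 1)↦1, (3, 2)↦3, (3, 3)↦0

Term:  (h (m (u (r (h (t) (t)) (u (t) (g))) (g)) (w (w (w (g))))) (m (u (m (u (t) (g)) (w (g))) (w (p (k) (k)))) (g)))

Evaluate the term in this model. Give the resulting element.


value = 0

  t = 2
  t = 2
  (h (t) (t)) = h(2, 2) = 0
  t = 2
  g = 2
  (u (t) (g)) = u(2, 2) = 1
  (r (h (t) (t)) (u (t) (g))) = r(0, 1) = 2
  g = 2
  (u (r (h (t) (t)) (u (t) (g))) (g)) = u(2, 2) = 1
  g = 2
  (w (g)) = w(2,) = 1
  (w (w (g))) = w(1,) = 1
  (w (w (w (g)))) = w(1,) = 1
  (m (u (r (h (t) (t)) (u (t) (g))) (g)) (w (w (w (g))))) = m(1, 1) = 0
  t = 2
  g = 2
  (u (t) (g)) = u(2, 2) = 1
  g = 2
  (w (g)) = w(2,) = 1
  (m (u (t) (g)) (w (g))) = m(1, 1) = 0
  k = 1
  k = 1
  (p (k) (k)) = p(1, 1) = 3
  (w (p (k) (k))) = w(3,) = 1
  (u (m (u (t) (g)) (w (g))) (w (p (k) (k)))) = u(0, 1) = 3
  g = 2
  (m (u (m (u (t) (g)) (w (g))) (w (p (k) (k)))) (g)) = m(3, 2) = 2
  (h (m (u (r (h (t) (t)) (u (t) (g))) (g)) (w (w (w (g))))) (m (u (m (u (t) (g)) (w (g))) (w (p (k) (k)))) (g))) = h(0, 2) = 0


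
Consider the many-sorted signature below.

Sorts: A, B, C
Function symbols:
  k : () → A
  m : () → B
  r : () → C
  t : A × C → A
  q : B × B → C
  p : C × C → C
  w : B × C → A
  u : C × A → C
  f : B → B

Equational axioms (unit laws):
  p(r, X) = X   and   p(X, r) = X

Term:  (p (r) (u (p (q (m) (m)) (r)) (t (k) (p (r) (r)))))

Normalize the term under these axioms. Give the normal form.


normal form = (u (q (m) (m)) (t (k) (r)))

1. (p (r) (u (p (q (m) (m)) (r)) (t (k) (p (r) (r)))))  →  (u (p (q (m) (m)) (r)) (t (k) (p (r) (r))))
2. (u (p (q (m) (m)) (r)) (t (k) (p (r) (r))))  →  (u (q (m) (m)) (t (k) (p (r) (r))))
3. (u (q (m) (m)) (t (k) (p (r) (r))))  →  (u (q (m) (m)) (t (k) (r)))


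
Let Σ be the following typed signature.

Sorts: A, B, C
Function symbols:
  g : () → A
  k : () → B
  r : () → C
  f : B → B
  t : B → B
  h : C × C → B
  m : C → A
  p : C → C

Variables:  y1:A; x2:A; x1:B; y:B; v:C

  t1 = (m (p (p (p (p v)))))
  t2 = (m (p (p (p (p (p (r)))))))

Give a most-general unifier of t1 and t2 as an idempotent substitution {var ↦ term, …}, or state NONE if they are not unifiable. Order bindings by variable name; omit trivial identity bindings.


{v ↦ (p (r))}


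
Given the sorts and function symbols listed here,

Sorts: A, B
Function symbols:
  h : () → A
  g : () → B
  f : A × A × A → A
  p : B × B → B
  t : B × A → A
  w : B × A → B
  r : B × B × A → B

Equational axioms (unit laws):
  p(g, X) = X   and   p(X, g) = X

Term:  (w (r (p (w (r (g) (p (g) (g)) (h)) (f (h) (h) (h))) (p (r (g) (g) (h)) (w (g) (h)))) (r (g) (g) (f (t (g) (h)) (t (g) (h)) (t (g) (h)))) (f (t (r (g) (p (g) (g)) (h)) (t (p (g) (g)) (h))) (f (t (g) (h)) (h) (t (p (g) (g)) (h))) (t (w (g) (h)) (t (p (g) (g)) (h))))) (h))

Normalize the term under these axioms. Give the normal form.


1. (w (r (p (w (r (g) (p (g) (g)) (h)) (f (h) (h) (h))) (p (r (g) (g) (h)) (w (g) (h)))) (r (g) (g) (f (t (g) (h)) (t (g) (h)) (t (g) (h)))) (f (t (r (g) (p (g) (g)) (h)) (t (p (g) (g)) (h))) (f (t (g) (h)) (h) (t (p (g) (g)) (h))) (t (w (g) (h)) (t (p (g) (g)) (h))))) (h))  →  (w (r (p (w (r (g) (g) (h)) (f (h) (h) (h))) (p (r (g) (g) (h)) (w (g) (h)))) (r (g) (g) (f (t (g) (h)) (t (g) (h)) (t (g) (h)))) (f (t (r (g) (p (g) (g)) (h)) (t (p (g) (g)) (h))) (f (t (g) (h)) (h) (t (p (g) (g)) (h))) (t (w (g) (h)) (t (p (g) (g)) (h))))) (h))
2. (w (r (p (w (r (g) (g) (h)) (f (h) (h) (h))) (p (r (g) (g) (h)) (w (g) (h)))) (r (g) (g) (f (t (g) (h)) (t (g) (h)) (t (g) (h)))) (f (t (r (g) (p (g) (g)) (h)) (t (p (g) (g)) (h))) (f (t (g) (h)) (h) (t (p (g) (g)) (h))) (t (w (g) (h)) (t (p (g) (g)) (h))))) (h))  →  (w (r (p (w (r (g) (g) (h)) (f (h) (h) (h))) (p (r (g) (g) (h)) (w (g) (h)))) (r (g) (g) (f (t (g) (h)) (t (g) (h)) (t (g) (h)))) (f (t (r (g) (g) (h)) (t (p (g) (g)) (h))) (f (t (g) (h)) (h) (t (p (g) (g)) (h))) (t (w (g) (h)) (t (p (g) (g)) (h))))) (h))
3. (w (r (p (w (r (g) (g) (h)) (f (h) (h) (h))) (p (r (g) (g) (h)) (w (g) (h)))) (r (g) (g) (f (t (g) (h)) (t (g) (h)) (t (g) (h)))) (f (t (r (g) (g) (h)) (t (p (g) (g)) (h))) (f (t (g) (h)) (h) (t (p (g) (g)) (h))) (t (w (g) (h)) (t (p (g) (g)) (h))))) (h))  →  (w (r (p (w (r (g) (g) (h)) (f (h) (h) (h))) (p (r (g) (g) (h)) (w (g) (h)))) (r (g) (g) (f (t (g) (h)) (t (g) (h)) (t (g) (h)))) (f (t (r (g) (g) (h)) (t (g) (h))) (f (t (g) (h)) (h) (t (p (g) (g)) (h))) (t (w (g) (h)) (t (p (g) (g)) (h))))) (h))
4. (w (r (p (w (r (g) (g) (h)) (f (h) (h) (h))) (p (r (g) (g) (h)) (w (g) (h)))) (r (g) (g) (f (t (g) (h)) (t (g) (h)) (t (g) (h)))) (f (t (r (g) (g) (h)) (t (g) (h))) (f (t (g) (h)) (h) (t (p (g) (g)) (h))) (t (w (g) (h)) (t (p (g) (g)) (h))))) (h))  →  (w (r (p (w (r (g) (g) (h)) (f (h) (h) (h))) (p (r (g) (g) (h)) (w (g) (h)))) (r (g) (g) (f (t (g) (h)) (t (g) (h)) (t (g) (h)))) (f (t (r (g) (g) (h)) (t (g) (h))) (f (t (g) (h)) (h) (t (g) (h))) (t (w (g) (h)) (t (p (g) (g)) (h))))) (h))
5. (w (r (p (w (r (g) (g) (h)) (f (h) (h) (h))) (p (r (g) (g) (h)) (w (g) (h)))) (r (g) (g) (f (t (g) (h)) (t (g) (h)) (t (g) (h)))) (f (t (r (g) (g) (h)) (t (g) (h))) (f (t (g) (h)) (h) (t (g) (h))) (t (w (g) (h)) (t (p (g) (g)) (h))))) (h))  →  (w (r (p (w (r (g) (g) (h)) (f (h) (h) (h))) (p (r (g) (g) (h)) (w (g) (h)))) (r (g) (g) (f (t (g) (h)) (t (g) (h)) (t (g) (h)))) (f (t (r (g) (g) (h)) (t (g) (h))) (f (t (g) (h)) (h) (t (g) (h))) (t (w (g) (h)) (t (g) (h))))) (h))

normal form = (w (r (p (w (r (g) (g) (h)) (f (h) (h) (h))) (p (r (g) (g) (h)) (w (g) (h)))) (r (g) (g) (f (t (g) (h)) (t (g) (h)) (t (g) (h)))) (f (t (r (g) (g) (h)) (t (g) (h))) (f (t (g) (h)) (h) (t (g) (h))) (t (w (g) (h)) (t (g) (h))))) (h))


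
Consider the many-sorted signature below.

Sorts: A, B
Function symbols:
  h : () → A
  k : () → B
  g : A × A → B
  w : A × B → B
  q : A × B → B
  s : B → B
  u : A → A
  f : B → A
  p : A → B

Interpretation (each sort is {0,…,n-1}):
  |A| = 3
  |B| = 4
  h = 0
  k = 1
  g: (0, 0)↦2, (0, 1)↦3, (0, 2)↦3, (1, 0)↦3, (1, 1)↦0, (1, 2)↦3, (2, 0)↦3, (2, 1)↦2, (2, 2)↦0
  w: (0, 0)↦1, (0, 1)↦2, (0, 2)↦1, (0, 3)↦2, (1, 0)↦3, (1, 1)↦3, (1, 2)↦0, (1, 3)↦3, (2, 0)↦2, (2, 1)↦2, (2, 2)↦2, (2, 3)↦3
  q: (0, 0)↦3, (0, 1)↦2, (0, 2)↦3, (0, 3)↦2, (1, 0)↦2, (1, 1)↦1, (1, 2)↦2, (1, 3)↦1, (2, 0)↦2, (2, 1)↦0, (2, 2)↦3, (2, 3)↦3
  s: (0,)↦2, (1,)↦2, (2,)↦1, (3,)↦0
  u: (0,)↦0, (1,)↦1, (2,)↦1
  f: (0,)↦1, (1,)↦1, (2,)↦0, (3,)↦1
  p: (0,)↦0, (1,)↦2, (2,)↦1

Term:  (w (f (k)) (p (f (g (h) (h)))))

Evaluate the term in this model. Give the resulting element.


  k = 1
  (f (k)) = f(1,) = 1
  h = 0
  h = 0
  (g (h) (h)) = g(0, 0) = 2
  (f (g (h) (h))) = f(2,) = 0
  (p (f (g (h) (h)))) = p(0,) = 0
  (w (f (k)) (p (f (g (h) (h))))) = w(1, 0) = 3

value = 3


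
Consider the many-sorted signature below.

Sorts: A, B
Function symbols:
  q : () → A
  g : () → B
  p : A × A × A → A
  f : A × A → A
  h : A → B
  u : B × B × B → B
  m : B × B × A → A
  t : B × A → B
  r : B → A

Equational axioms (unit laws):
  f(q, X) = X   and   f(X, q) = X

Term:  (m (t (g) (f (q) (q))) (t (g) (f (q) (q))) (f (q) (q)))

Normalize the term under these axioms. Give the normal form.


1. (m (t (g) (f (q) (q))) (t (g) (f (q) (q))) (f (q) (q)))  →  (m (t (g) (q)) (t (g) (f (q) (q))) (f (q) (q)))
2. (m (t (g) (q)) (t (g) (f (q) (q))) (f (q) (q)))  →  (m (t (g) (q)) (t (g) (q)) (f (q) (q)))
3. (m (t (g) (q)) (t (g) (q)) (f (q) (q)))  →  (m (t (g) (q)) (t (g) (q)) (q))

normal form = (m (t (g) (q)) (t (g) (q)) (q))


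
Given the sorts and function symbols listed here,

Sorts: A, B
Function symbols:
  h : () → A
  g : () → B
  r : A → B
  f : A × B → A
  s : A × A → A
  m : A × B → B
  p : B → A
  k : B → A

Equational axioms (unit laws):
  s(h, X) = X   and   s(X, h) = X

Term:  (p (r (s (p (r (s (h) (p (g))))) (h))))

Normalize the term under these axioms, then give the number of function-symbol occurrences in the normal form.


size = 6

1. (p (r (s (p (r (s (h) (p (g))))) (h))))  →  (p (r (p (r (s (h) (p (g)))))))
2. (p (r (p (r (s (h) (p (g)))))))  →  (p (r (p (r (p (g))))))
normal form: (p (r (p (r (p (g))))))
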